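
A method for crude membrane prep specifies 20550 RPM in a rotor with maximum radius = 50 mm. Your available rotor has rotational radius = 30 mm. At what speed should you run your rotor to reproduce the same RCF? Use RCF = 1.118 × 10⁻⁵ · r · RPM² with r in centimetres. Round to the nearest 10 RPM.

Original rotor: r = 50 mm = 5.0 cm
RCF = 1.118 × 10⁻⁵ × r × N²
RCF_original = 1.118 × 10⁻⁵ × 5 × (20550)² = 1.118 × 10⁻⁵ × 5 × 422,302,500 ≈ 23,606.7 × g
Your rotor: r = 30 mm = 3.0 cm
23,606.7 = 1.118 × 10⁻⁵ × 3 × N²
N² = 23,606.7 / (3.354 × 10⁻⁵) = 703,837,209
N ≈ √703,837,209 ≈ 26,529.9

26530 RPM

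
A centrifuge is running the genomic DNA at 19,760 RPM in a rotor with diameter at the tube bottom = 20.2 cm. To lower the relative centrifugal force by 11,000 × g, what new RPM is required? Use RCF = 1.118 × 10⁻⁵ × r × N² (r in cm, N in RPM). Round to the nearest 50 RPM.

17100 RPM

r = 20.2 / 2 = 10.1 cm
Current RCF = 1.118 × 10⁻⁵ × 10.1 × (19760)² = 1.118 × 10⁻⁵ × 10.1 × 390,457,600 ≈ 44,089.7 × g
Target RCF = 44,089.7 − 11,000 = 33,089.7 × g
N² = 33,089.7 / (11.2918 × 10⁻⁵) = 293,041,853
N ≈ √293,041,853 ≈ 17,118.5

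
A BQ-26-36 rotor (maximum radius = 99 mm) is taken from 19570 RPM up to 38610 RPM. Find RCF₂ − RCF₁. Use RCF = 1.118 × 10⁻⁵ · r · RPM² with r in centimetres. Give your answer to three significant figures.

≈ 123000 g

r = 99 mm = 9.9 cm
RCF₁ = 1.118 × 10⁻⁵ × 9.9 × (19570)² = 1.118 × 10⁻⁵ × 9.9 × 382,984,900 ≈ 42,389.5 × g
RCF₂ = 1.118 × 10⁻⁵ × 9.9 × (38610)² = 1.118 × 10⁻⁵ × 9.9 × 1,490,732,100 ≈ 164,997.2 × g
Increase = 164,997.2 − 42,389.5 = 122,607.7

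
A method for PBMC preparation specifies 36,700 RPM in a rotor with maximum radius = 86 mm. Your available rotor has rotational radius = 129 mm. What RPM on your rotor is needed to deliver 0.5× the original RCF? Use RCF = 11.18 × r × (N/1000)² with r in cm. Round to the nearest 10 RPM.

≈ 21190 RPM

Original rotor: r = 86 mm = 8.6 cm
RCF_original = 11.18 × 8.6 × (36.7)² = 11.18 × 8.6 × 1,346.89 ≈ 129,500.8 × g
Target RCF = 0.5 × 129,500.8 ≈ 64,750.4 × g
Your rotor: r = 129 mm = 12.9 cm
64,750.4 = 11.18 × 12.9 × (N/1000)²
(N/1000)² = 64,750.4 / 144.222 = 448.9634
N = 1000 × √448.9634 ≈ 21,188.8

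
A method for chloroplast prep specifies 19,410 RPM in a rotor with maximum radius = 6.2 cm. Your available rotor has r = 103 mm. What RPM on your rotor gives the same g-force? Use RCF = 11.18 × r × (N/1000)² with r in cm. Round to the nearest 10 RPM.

RCF = 11.18 × r × (N/1000)²
RCF_original = 11.18 × 6.2 × (19.41)² = 11.18 × 6.2 × 376.7481 ≈ 26,114.7 × g
Your rotor: r = 103 mm = 10.3 cm
26,114.7 = 11.18 × 10.3 × (N/1000)²
(N/1000)² = 26,114.7 / 115.154 = 226.7807
N = 1000 × √226.7807 ≈ 15,059.2

15060 RPM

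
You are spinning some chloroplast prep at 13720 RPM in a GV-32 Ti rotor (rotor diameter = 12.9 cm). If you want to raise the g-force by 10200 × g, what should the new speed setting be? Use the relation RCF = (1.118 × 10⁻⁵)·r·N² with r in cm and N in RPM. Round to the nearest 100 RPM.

N₂ ≈ 18200 RPM

r = 12.9 / 2 = 6.45 cm
Current RCF = 1.118 × 10⁻⁵ × 6.45 × (13720)² = 1.118 × 10⁻⁵ × 6.45 × 188,238,400 ≈ 13,574.1 × g
Target RCF = 13,574.1 + 10,200 = 23,774.1 × g
N² = 23,774.1 / (7.2111 × 10⁻⁵) = 329,687,565
N ≈ √329,687,565 ≈ 18,157.3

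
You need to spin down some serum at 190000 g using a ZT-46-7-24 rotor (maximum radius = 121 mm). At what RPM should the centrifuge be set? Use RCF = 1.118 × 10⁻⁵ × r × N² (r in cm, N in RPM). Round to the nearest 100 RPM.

r = 121 mm = 12.1 cm
190,000 = 1.118 × 10⁻⁵ × 12.1 × N²
N² = 190,000 / (13.5278 × 10⁻⁵) = 1,404,515,147
N ≈ √1,404,515,147 ≈ 37,476.9

≈ 37500 RPM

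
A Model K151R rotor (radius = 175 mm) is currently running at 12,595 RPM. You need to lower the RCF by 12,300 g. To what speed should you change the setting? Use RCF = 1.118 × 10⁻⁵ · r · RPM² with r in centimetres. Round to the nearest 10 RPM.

9790 RPM

r = 175 mm = 17.5 cm
Current RCF = 1.118 × 10⁻⁵ × 17.5 × (12595)² = 1.118 × 10⁻⁵ × 17.5 × 158,634,025 ≈ 31,036.7 × g
Target RCF = 31,036.7 − 12,300 = 18,736.7 × g
N² = 18,736.7 / (19.565 × 10⁻⁵) = 95,766,420
N ≈ √95,766,420 ≈ 9,786.0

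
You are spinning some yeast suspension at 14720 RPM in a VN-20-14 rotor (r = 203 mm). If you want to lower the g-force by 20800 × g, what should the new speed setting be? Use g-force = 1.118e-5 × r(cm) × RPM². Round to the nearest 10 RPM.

N₂ ≈ 11180 RPM

r = 203 mm = 20.3 cm
Current RCF = 1.118 × 10⁻⁵ × 20.3 × (14720)² = 1.118 × 10⁻⁵ × 20.3 × 216,678,400 ≈ 49,176 × g
Target RCF = 49,176 − 20,800 = 28,376 × g
N² = 28,376 / (22.6954 × 10⁻⁵) = 125,029,742
N ≈ √125,029,742 ≈ 11,181.7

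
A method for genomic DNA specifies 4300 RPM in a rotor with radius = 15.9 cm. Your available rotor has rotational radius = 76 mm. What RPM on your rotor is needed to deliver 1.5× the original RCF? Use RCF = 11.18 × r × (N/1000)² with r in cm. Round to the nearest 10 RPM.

7620 RPM

RCF = 11.18 × r × (N/1000)²
RCF_original = 11.18 × 15.9 × (4.3)² = 11.18 × 15.9 × 18.49 ≈ 3,286.8 × g
Target RCF = 1.5 × 3,286.8 ≈ 4,930.2 × g
Your rotor: r = 76 mm = 7.6 cm
4,930.2 = 11.18 × 7.6 × (N/1000)²
(N/1000)² = 4,930.2 / 84.968 = 58.0242
N = 1000 × √58.0242 ≈ 7,617.4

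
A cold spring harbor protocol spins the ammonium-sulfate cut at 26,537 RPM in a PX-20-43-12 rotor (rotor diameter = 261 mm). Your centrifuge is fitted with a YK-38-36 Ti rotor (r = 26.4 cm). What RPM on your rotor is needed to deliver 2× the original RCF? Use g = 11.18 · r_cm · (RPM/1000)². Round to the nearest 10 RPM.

Original rotor: r = 261 mm / 2 = 130.5 mm = 13.05 cm
RCF_original = 11.18 × 13.05 × (26.537)² = 11.18 × 13.05 × 704.212369 ≈ 102,743.9 × g
Target RCF = 2 × 102,743.9 ≈ 205,487.8 × g
205,487.8 = 11.18 × 26.4 × (N/1000)²
(N/1000)² = 205,487.8 / 295.152 = 696.2101
N = 1000 × √696.2101 ≈ 26,385.8

26390 RPM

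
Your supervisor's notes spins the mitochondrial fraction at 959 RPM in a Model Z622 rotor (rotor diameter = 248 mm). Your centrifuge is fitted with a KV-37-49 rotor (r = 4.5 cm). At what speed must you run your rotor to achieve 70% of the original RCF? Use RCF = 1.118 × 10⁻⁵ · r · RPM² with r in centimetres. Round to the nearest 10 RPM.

Original rotor: r = 248 mm / 2 = 124 mm = 12.4 cm
RCF = 1.118 × 10⁻⁵ × r × N²
RCF_original = 1.118 × 10⁻⁵ × 12.4 × (959)² = 1.118 × 10⁻⁵ × 12.4 × 919,681 ≈ 127.5 × g
Target RCF = 0.7 × 127.5 ≈ 89.2 × g
89.2 = 1.118 × 10⁻⁵ × 4.5 × N²
N² = 89.2 / (5.031 × 10⁻⁵) = 1,773,007
N ≈ √1,773,007 ≈ 1,331.5

1330 RPM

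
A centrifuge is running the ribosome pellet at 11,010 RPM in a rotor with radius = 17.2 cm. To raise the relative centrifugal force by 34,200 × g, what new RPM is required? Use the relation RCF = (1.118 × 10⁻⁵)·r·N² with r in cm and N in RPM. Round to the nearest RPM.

N₂ ≈ 17294 RPM

Current RCF = 1.118 × 10⁻⁵ × 17.2 × (11010)² = 1.118 × 10⁻⁵ × 17.2 × 121,220,100 ≈ 23,310.1 × g
Target RCF = 23,310.1 + 34,200 = 57,510.1 × g
N² = 57,510.1 / (19.2296 × 10⁻⁵) = 299,070,703
N ≈ √299,070,703 ≈ 17,293.7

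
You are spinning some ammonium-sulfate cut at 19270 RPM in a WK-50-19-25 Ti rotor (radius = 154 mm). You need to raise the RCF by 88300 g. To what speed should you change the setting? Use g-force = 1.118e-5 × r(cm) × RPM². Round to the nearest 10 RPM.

29740 RPM

r = 154 mm = 15.4 cm
Current RCF = 1.118 × 10⁻⁵ × 15.4 × (19270)² = 1.118 × 10⁻⁵ × 15.4 × 371,332,900 ≈ 63,933.1 × g
Target RCF = 63,933.1 + 88,300 = 152,233.1 × g
N² = 152,233.1 / (17.2172 × 10⁻⁵) = 884,191,971
N ≈ √884,191,971 ≈ 29,735.4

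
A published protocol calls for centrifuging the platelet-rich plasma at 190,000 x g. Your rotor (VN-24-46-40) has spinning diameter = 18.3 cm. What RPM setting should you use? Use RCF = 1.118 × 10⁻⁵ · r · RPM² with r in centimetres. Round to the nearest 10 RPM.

N ≈ 43100 RPM

r = 18.3 / 2 = 9.15 cm
190,000 = 1.118 × 10⁻⁵ × 9.15 × N²
N² = 190,000 / (10.2297 × 10⁻⁵) = 1,857,336,970
N ≈ √1,857,336,970 ≈ 43,096.8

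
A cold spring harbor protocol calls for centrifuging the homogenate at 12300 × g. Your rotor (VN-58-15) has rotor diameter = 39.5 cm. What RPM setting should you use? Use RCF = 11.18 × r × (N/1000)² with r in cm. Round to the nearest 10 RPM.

r = 39.5 / 2 = 19.75 cm
12,300 = 11.18 × 19.75 × (N/1000)²
(N/1000)² = 12,300 / 220.805 = 55.70526
N = 1000 × √55.70526 ≈ 7,463.6

7460 RPM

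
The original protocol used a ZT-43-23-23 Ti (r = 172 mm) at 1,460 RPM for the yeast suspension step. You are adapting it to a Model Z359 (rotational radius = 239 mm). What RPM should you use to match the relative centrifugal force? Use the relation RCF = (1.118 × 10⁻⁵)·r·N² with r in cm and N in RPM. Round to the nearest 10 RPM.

Original rotor: r = 172 mm = 17.2 cm
RCF_original = 1.118 × 10⁻⁵ × 17.2 × (1460)² = 1.118 × 10⁻⁵ × 17.2 × 2,131,600 ≈ 409.9 × g
Your rotor: r = 239 mm = 23.9 cm
409.9 = 1.118 × 10⁻⁵ × 23.9 × N²
N² = 409.9 / (26.7202 × 10⁻⁵) = 1,534,045
N ≈ √1,534,045 ≈ 1,238.6

≈ 1240 RPM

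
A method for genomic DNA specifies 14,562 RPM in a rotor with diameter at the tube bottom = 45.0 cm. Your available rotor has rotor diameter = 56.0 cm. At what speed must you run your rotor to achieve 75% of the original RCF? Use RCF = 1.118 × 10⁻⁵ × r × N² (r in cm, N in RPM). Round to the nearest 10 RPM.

Original rotor: r = 45.0 / 2 = 22.5 cm
RCF = 1.118 × 10⁻⁵ × r × N²
RCF_original = 1.118 × 10⁻⁵ × 22.5 × (14562)² = 1.118 × 10⁻⁵ × 22.5 × 212,051,844 ≈ 53,341.6 × g
Target RCF = 0.75 × 53,341.6 ≈ 40,006.2 × g
Your rotor: r = 56.0 / 2 = 28 cm
40,006.2 = 1.118 × 10⁻⁵ × 28 × N²
N² = 40,006.2 / (31.304 × 10⁻⁵) = 127,799,003
N ≈ √127,799,003 ≈ 11,304.8

11300 RPM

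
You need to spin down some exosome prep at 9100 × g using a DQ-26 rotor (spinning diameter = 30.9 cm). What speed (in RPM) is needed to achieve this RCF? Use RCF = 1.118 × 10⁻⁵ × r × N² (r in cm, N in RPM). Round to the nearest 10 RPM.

N ≈ 7260 RPM

r = 30.9 / 2 = 15.45 cm
9,100 = 1.118 × 10⁻⁵ × 15.45 × N²
N² = 9,100 / (17.2731 × 10⁻⁵) = 52,683,074
N ≈ √52,683,074 ≈ 7,258.3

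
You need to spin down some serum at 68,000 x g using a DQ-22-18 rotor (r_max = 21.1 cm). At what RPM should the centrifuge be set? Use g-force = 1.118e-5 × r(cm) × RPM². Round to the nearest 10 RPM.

68,000 = 1.118 × 10⁻⁵ × 21.1 × N²
N² = 68,000 / (23.5898 × 10⁻⁵) = 288,260,180
N ≈ √288,260,180 ≈ 16,978.2

N ≈ 16980 RPM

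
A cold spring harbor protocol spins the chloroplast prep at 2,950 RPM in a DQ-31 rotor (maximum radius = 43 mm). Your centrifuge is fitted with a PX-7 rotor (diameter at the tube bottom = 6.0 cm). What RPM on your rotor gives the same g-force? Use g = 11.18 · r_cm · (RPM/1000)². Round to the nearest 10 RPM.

Original rotor: r = 43 mm = 4.3 cm
RCF = 11.18 × r × (N/1000)²
RCF_original = 11.18 × 4.3 × (2.95)² = 11.18 × 4.3 × 8.7025 ≈ 418.4 × g
Your rotor: r = 6.0 / 2 = 3 cm
418.4 = 11.18 × 3 × (N/1000)²
(N/1000)² = 418.4 / 33.54 = 12.47466
N = 1000 × √12.47466 ≈ 3,531.9

≈ 3530 RPM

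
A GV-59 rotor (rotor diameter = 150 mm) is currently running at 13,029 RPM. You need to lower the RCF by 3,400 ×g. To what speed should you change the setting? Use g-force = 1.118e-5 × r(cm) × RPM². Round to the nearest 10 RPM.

11370 RPM

r = 150 mm / 2 = 75 mm = 7.5 cm
Current RCF = 1.118 × 10⁻⁵ × 7.5 × (13029)² = 1.118 × 10⁻⁵ × 7.5 × 169,754,841 ≈ 14,233.9 × g
Target RCF = 14,233.9 − 3,400 = 10,833.9 × g
N² = 10,833.9 / (8.385 × 10⁻⁵) = 129,205,725
N ≈ √129,205,725 ≈ 11,366.9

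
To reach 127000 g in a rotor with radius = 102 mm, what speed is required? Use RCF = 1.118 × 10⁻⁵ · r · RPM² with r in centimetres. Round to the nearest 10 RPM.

≈ 33370 RPM

r = 102 mm = 10.2 cm
127,000 = 1.118 × 10⁻⁵ × 10.2 × N²
N² = 127,000 / (11.4036 × 10⁻⁵) = 1,113,683,398
N ≈ √1,113,683,398 ≈ 33,371.9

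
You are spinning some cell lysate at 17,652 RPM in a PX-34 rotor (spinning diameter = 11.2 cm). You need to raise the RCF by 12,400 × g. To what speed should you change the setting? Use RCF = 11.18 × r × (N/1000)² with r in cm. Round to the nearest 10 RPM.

r = 11.2 / 2 = 5.6 cm
Current RCF = 11.18 × 5.6 × (17.652)² = 11.18 × 5.6 × 311.593104 ≈ 19,508.2 × g
Target RCF = 19,508.2 + 12,400 = 31,908.2 × g
(N/1000)² = 31,908.2 / 62.608 = 509.6505
N = 1000 × √509.6505 ≈ 22,575.4

N₂ ≈ 22580 RPM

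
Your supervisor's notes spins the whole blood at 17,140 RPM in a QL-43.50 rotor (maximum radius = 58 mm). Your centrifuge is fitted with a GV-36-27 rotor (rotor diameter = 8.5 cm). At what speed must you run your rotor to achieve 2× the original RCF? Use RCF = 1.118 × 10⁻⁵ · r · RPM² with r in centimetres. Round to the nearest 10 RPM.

Original rotor: r = 58 mm = 5.8 cm
RCF = 1.118 × 10⁻⁵ × r × N²
RCF_original = 1.118 × 10⁻⁵ × 5.8 × (17140)² = 1.118 × 10⁻⁵ × 5.8 × 293,779,600 ≈ 19,049.8 × g
Target RCF = 2 × 19,049.8 ≈ 38,099.6 × g
Your rotor: r = 8.5 / 2 = 4.25 cm
38,099.6 = 1.118 × 10⁻⁵ × 4.25 × N²
N² = 38,099.6 / (4.7515 × 10⁻⁵) = 801,843,628
N ≈ √801,843,628 ≈ 28,316.8

≈ 28320 RPM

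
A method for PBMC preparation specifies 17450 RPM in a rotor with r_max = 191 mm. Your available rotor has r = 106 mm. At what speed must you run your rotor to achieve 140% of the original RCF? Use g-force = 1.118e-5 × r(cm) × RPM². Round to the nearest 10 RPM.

Original rotor: r = 191 mm = 19.1 cm
RCF_original = 1.118 × 10⁻⁵ × 19.1 × (17450)² = 1.118 × 10⁻⁵ × 19.1 × 304,502,500 ≈ 65,022.9 × g
Target RCF = 1.4 × 65,022.9 ≈ 91,032.1 × g
Your rotor: r = 106 mm = 10.6 cm
91,032.1 = 1.118 × 10⁻⁵ × 10.6 × N²
N² = 91,032.1 / (11.8508 × 10⁻⁵) = 768,151,517
N ≈ √768,151,517 ≈ 27,715.5

27720 RPM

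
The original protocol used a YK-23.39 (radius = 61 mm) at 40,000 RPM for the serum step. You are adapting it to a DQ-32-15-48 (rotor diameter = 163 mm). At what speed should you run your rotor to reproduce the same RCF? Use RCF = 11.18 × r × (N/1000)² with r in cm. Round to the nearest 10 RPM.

34610 RPM

Original rotor: r = 61 mm = 6.1 cm
RCF_original = 11.18 × 6.1 × (40)² = 11.18 × 6.1 × 1,600 ≈ 109,116.8 × g
Your rotor: r = 163 mm / 2 = 81.5 mm = 8.15 cm
109,116.8 = 11.18 × 8.15 × (N/1000)²
(N/1000)² = 109,116.8 / 91.117 = 1197.546
N = 1000 × √1197.546 ≈ 34,605.6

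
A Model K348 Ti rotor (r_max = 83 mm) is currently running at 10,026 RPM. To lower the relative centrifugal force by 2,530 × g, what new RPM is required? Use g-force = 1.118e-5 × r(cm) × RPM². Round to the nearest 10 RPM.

N₂ ≈ 8560 RPM

r = 83 mm = 8.3 cm
Current RCF = 1.118 × 10⁻⁵ × 8.3 × (10026)² = 1.118 × 10⁻⁵ × 8.3 × 100,520,676 ≈ 9,327.7 × g
Target RCF = 9,327.7 − 2,530 = 6,797.7 × g
N² = 6,797.7 / (9.2794 × 10⁻⁵) = 73,255,814
N ≈ √73,255,814 ≈ 8,559.0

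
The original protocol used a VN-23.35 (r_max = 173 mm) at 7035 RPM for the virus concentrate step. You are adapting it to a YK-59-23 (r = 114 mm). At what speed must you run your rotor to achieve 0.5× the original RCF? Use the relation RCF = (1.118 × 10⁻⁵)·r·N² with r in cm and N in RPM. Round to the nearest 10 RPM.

≈ 6130 RPM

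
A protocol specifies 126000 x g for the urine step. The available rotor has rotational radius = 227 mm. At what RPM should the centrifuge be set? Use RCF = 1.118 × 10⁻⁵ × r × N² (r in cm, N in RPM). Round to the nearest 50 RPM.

≈ 22300 RPM

r = 227 mm = 22.7 cm
RCF = 1.118 × 10⁻⁵ × r × N²
126,000 = 1.118 × 10⁻⁵ × 22.7 × N²
N² = 126,000 / (25.3786 × 10⁻⁵) = 496,481,287
N ≈ √496,481,287 ≈ 22,281.9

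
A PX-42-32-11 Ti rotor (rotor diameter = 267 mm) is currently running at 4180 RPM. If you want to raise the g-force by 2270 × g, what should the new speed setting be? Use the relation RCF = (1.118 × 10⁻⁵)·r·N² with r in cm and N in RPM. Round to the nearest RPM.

N₂ ≈ 5717 RPM

r = 267 mm / 2 = 133.5 mm = 13.35 cm
Current RCF = 1.118 × 10⁻⁵ × 13.35 × (4180)² = 1.118 × 10⁻⁵ × 13.35 × 17,472,400 ≈ 2,607.8 × g
Target RCF = 2,607.8 + 2,270 = 4,877.8 × g
N² = 4,877.8 / (14.9253 × 10⁻⁵) = 32,681,420
N ≈ √32,681,420 ≈ 5,716.8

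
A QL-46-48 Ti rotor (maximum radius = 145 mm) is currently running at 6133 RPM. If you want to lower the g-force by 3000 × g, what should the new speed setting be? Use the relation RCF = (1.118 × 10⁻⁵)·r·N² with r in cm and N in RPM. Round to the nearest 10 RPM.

4370 RPM

r = 145 mm = 14.5 cm
Current RCF = 1.118 × 10⁻⁵ × 14.5 × (6133)² = 1.118 × 10⁻⁵ × 14.5 × 37,613,689 ≈ 6,097.6 × g
Target RCF = 6,097.6 − 3,000 = 3,097.6 × g
N² = 3,097.6 / (16.211 × 10⁻⁵) = 19,108,013
N ≈ √19,108,013 ≈ 4,371.3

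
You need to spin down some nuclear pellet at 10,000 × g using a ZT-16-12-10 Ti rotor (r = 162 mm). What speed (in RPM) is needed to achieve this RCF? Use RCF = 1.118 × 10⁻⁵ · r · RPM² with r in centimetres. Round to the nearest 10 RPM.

r = 162 mm = 16.2 cm
RCF = 1.118 × 10⁻⁵ × r × N²
10,000 = 1.118 × 10⁻⁵ × 16.2 × N²
N² = 10,000 / (18.1116 × 10⁻⁵) = 55,213,234
N ≈ √55,213,234 ≈ 7,430.6

≈ 7430 RPM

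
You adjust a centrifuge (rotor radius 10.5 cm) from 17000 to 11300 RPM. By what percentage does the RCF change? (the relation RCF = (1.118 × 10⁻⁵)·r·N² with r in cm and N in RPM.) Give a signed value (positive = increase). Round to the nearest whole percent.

-56%

RCF ∝ N², so the ratio is (11300/17000)² = (0.664706)² = 0.4418.
Change = 0.4418 − 1 = -0.5582 → -55.8%.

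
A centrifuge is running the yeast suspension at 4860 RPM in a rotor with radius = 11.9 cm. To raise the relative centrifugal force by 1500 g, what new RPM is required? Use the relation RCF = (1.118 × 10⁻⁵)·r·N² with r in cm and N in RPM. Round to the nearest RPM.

N₂ ≈ 5907 RPM

Current RCF = 1.118 × 10⁻⁵ × 11.9 × (4860)² = 1.118 × 10⁻⁵ × 11.9 × 23,619,600 ≈ 3,142.4 × g
Target RCF = 3,142.4 + 1,500 = 4,642.4 × g
N² = 4,642.4 / (13.3042 × 10⁻⁵) = 34,894,244
N ≈ √34,894,244 ≈ 5,907.1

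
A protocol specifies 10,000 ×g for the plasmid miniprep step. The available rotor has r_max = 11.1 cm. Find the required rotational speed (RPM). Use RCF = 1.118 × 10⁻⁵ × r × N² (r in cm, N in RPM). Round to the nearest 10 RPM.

≈ 8980 RPM

RCF = 1.118 × 10⁻⁵ × r × N²
10,000 = 1.118 × 10⁻⁵ × 11.1 × N²
N² = 10,000 / (12.4098 × 10⁻⁵) = 80,581,476
N ≈ √80,581,476 ≈ 8,976.7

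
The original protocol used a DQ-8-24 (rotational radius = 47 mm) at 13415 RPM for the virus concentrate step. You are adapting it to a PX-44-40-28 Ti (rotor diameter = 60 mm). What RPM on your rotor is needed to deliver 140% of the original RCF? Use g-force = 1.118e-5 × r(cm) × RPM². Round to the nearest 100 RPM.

Original rotor: r = 47 mm = 4.7 cm
RCF_original = 1.118 × 10⁻⁵ × 4.7 × (13415)² = 1.118 × 10⁻⁵ × 4.7 × 179,962,225 ≈ 9,456.3 × g
Target RCF = 1.4 × 9,456.3 ≈ 13,238.8 × g
Your rotor: r = 60 mm / 2 = 30 mm = 3 cm
13,238.8 = 1.118 × 10⁻⁵ × 3 × N²
N² = 13,238.8 / (3.354 × 10⁻⁵) = 394,716,756
N ≈ √394,716,756 ≈ 19,867.5

19900 RPM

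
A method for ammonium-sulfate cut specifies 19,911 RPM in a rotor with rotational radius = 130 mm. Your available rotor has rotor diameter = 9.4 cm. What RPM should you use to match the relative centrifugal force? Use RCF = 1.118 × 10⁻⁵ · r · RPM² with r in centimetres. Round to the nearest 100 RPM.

≈ 33100 RPM

Original rotor: r = 130 mm = 13.0 cm
RCF_original = 1.118 × 10⁻⁵ × 13 × (19911)² = 1.118 × 10⁻⁵ × 13 × 396,447,921 ≈ 57,619.7 × g
Your rotor: r = 9.4 / 2 = 4.7 cm
57,619.7 = 1.118 × 10⁻⁵ × 4.7 × N²
N² = 57,619.7 / (5.2546 × 10⁻⁵) = 1,096,557,302
N ≈ √1,096,557,302 ≈ 33,114.3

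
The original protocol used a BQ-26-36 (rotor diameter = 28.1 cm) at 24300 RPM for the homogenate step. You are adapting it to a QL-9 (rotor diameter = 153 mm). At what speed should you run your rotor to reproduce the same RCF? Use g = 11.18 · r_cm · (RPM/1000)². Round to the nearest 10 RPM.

32930 RPM

Original rotor: r = 28.1 / 2 = 14.05 cm
RCF_original = 11.18 × 14.05 × (24.3)² = 11.18 × 14.05 × 590.49 ≈ 92,753.6 × g
Your rotor: r = 153 mm / 2 = 76.5 mm = 7.65 cm
92,753.6 = 11.18 × 7.65 × (N/1000)²
(N/1000)² = 92,753.6 / 85.527 = 1084.495
N = 1000 × √1084.495 ≈ 32,931.7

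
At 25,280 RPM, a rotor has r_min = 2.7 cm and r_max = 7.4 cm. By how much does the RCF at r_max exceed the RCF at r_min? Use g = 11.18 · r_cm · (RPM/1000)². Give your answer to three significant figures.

33600 x g

ΔRCF = 11.18 × (r_max − r_min) × (N/1000)² = 11.18 × 4.7 × 639.0784 ≈ 33,581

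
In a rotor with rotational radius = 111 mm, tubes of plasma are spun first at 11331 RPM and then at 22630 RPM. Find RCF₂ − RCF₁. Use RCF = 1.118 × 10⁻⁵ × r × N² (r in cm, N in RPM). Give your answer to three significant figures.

47600 ×g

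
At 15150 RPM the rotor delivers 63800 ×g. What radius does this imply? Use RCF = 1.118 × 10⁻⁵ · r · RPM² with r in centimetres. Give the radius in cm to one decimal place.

63800 = 1.118 × 10⁻⁵ × r × (15150)²
r = 63800 / (1.118 × 10⁻⁵ × 229,522,500) = 63800 / 2566.062 ≈ 24.863 cm

r ≈ 24.9 cm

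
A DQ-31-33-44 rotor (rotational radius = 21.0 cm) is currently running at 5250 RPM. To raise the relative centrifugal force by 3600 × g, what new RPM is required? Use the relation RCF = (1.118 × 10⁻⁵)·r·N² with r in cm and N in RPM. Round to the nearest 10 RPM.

≈ 6550 RPM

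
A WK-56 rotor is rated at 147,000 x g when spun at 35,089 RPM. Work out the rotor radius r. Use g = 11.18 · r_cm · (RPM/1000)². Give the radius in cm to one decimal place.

10.7 cm

147000 = 11.18 × r × (35.089)²
r = 147000 / (11.18 × 1231.237921) = 147000 / 13765.24 ≈ 10.679 cm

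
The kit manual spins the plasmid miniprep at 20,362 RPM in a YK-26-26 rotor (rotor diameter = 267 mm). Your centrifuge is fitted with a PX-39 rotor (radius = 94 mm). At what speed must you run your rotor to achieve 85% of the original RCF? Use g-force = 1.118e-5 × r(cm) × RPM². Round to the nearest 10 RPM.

22370 RPM

Original rotor: r = 267 mm / 2 = 133.5 mm = 13.35 cm
RCF_original = 1.118 × 10⁻⁵ × 13.35 × (20362)² = 1.118 × 10⁻⁵ × 13.35 × 414,611,044 ≈ 61,881.9 × g
Target RCF = 0.85 × 61,881.9 ≈ 52,599.6 × g
Your rotor: r = 94 mm = 9.4 cm
52,599.6 = 1.118 × 10⁻⁵ × 9.4 × N²
N² = 52,599.6 / (10.5092 × 10⁻⁵) = 500,510,029
N ≈ √500,510,029 ≈ 22,372.1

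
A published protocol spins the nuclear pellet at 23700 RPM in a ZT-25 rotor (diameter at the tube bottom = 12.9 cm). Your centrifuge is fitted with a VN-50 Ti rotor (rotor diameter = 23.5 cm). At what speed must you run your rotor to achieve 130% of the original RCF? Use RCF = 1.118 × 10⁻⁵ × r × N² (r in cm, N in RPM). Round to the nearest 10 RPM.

≈ 20020 RPM

Original rotor: r = 12.9 / 2 = 6.45 cm
RCF_original = 1.118 × 10⁻⁵ × 6.45 × (23700)² = 1.118 × 10⁻⁵ × 6.45 × 561,690,000 ≈ 40,504 × g
Target RCF = 1.3 × 40,504 ≈ 52,655.2 × g
Your rotor: r = 23.5 / 2 = 11.75 cm
52,655.2 = 1.118 × 10⁻⁵ × 11.75 × N²
N² = 52,655.2 / (13.1365 × 10⁻⁵) = 400,831,272
N ≈ √400,831,272 ≈ 20,020.8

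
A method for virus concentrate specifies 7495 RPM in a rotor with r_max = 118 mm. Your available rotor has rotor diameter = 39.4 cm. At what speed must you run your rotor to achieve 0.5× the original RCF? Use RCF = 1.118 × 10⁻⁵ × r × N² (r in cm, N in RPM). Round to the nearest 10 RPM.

≈ 4100 RPM

Original rotor: r = 118 mm = 11.8 cm
RCF = 1.118 × 10⁻⁵ × r × N²
RCF_original = 1.118 × 10⁻⁵ × 11.8 × (7495)² = 1.118 × 10⁻⁵ × 11.8 × 56,175,025 ≈ 7,410.8 × g
Target RCF = 0.5 × 7,410.8 ≈ 3,705.4 × g
Your rotor: r = 39.4 / 2 = 19.7 cm
3,705.4 = 1.118 × 10⁻⁵ × 19.7 × N²
N² = 3,705.4 / (22.0246 × 10⁻⁵) = 16,823,915
N ≈ √16,823,915 ≈ 4,101.7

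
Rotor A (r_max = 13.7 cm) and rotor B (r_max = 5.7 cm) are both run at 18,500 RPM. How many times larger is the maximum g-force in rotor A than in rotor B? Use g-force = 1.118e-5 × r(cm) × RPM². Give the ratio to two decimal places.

At fixed N, RCF ∝ r, so RCF_A/RCF_B = r_A/r_B = 13.7 / 5.7 = 2.4035.

2.40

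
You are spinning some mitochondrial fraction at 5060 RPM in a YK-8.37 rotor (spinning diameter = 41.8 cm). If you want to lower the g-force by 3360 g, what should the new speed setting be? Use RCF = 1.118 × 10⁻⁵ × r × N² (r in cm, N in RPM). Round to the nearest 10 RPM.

r = 41.8 / 2 = 20.9 cm
Current RCF = 1.118 × 10⁻⁵ × 20.9 × (5060)² = 1.118 × 10⁻⁵ × 20.9 × 25,603,600 ≈ 5,982.6 × g
Target RCF = 5,982.6 − 3,360 = 2,622.6 × g
N² = 2,622.6 / (23.3662 × 10⁻⁵) = 11,223,905
N ≈ √11,223,905 ≈ 3,350.2

N₂ ≈ 3350 RPM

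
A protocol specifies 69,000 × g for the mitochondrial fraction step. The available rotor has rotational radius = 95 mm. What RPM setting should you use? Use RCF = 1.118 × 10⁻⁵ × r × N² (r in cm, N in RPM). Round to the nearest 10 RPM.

r = 95 mm = 9.5 cm
69,000 = 1.118 × 10⁻⁵ × 9.5 × N²
N² = 69,000 / (10.621 × 10⁻⁵) = 649,656,341
N ≈ √649,656,341 ≈ 25,488.4

25490 RPM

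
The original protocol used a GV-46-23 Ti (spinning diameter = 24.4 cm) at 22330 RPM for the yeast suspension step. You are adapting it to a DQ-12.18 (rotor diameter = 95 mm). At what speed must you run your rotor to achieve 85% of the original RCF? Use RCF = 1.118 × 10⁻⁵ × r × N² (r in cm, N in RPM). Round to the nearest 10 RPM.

Original rotor: r = 24.4 / 2 = 12.2 cm
RCF_original = 1.118 × 10⁻⁵ × 12.2 × (22330)² = 1.118 × 10⁻⁵ × 12.2 × 498,628,900 ≈ 68,011 × g
Target RCF = 0.85 × 68,011 ≈ 57,809.3 × g
Your rotor: r = 95 mm / 2 = 47.5 mm = 4.75 cm
57,809.3 = 1.118 × 10⁻⁵ × 4.75 × N²
N² = 57,809.3 / (5.3105 × 10⁻⁵) = 1,088,584,879
N ≈ √1,088,584,879 ≈ 32,993.7

32990 RPM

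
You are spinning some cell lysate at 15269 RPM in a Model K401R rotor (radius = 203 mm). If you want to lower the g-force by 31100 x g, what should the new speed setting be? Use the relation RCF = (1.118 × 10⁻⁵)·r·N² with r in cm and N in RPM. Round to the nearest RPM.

N₂ ≈ 9804 RPM

r = 203 mm = 20.3 cm
Current RCF = 1.118 × 10⁻⁵ × 20.3 × (15269)² = 1.118 × 10⁻⁵ × 20.3 × 233,142,361 ≈ 52,912.6 × g
Target RCF = 52,912.6 − 31,100 = 21,812.6 × g
N² = 21,812.6 / (22.6954 × 10⁻⁵) = 96,110,225
N ≈ √96,110,225 ≈ 9,803.6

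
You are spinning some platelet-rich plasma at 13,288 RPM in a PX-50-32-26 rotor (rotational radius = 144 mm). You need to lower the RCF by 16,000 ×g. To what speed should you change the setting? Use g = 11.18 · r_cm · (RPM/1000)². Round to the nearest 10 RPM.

N₂ ≈ 8790 RPM

r = 144 mm = 14.4 cm
Current RCF = 11.18 × 14.4 × (13.288)² = 11.18 × 14.4 × 176.570944 ≈ 28,426.5 × g
Target RCF = 28,426.5 − 16,000 = 12,426.5 × g
(N/1000)² = 12,426.5 / 160.992 = 77.18707
N = 1000 × √77.18707 ≈ 8,785.6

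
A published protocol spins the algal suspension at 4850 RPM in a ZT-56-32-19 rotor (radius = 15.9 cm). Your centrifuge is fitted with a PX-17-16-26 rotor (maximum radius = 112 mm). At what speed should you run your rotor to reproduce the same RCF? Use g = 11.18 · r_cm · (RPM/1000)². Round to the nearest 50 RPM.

≈ 5800 RPM

RCF = 11.18 × r × (N/1000)²
RCF_original = 11.18 × 15.9 × (4.85)² = 11.18 × 15.9 × 23.5225 ≈ 4,181.4 × g
Your rotor: r = 112 mm = 11.2 cm
4,181.4 = 11.18 × 11.2 × (N/1000)²
(N/1000)² = 4,181.4 / 125.216 = 33.3935
N = 1000 × √33.3935 ≈ 5,778.7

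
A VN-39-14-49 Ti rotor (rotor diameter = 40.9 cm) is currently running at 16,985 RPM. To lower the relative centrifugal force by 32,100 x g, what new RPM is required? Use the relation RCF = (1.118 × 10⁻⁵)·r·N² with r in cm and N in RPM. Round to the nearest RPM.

12169 RPM

r = 40.9 / 2 = 20.45 cm
Current RCF = 1.118 × 10⁻⁵ × 20.45 × (16985)² = 1.118 × 10⁻⁵ × 20.45 × 288,490,225 ≈ 65,957.8 × g
Target RCF = 65,957.8 − 32,100 = 33,857.8 × g
N² = 33,857.8 / (22.8631 × 10⁻⁵) = 148,089,279
N ≈ √148,089,279 ≈ 12,169.2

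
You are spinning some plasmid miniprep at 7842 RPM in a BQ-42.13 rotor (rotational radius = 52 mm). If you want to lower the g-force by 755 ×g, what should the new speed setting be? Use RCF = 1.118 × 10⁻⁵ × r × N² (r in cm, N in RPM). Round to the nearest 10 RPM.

N₂ ≈ 6960 RPM

r = 52 mm = 5.2 cm
Current RCF = 1.118 × 10⁻⁵ × 5.2 × (7842)² = 1.118 × 10⁻⁵ × 5.2 × 61,496,964 ≈ 3,575.2 × g
Target RCF = 3,575.2 − 755 = 2,820.2 × g
N² = 2,820.2 / (5.8136 × 10⁻⁵) = 48,510,389
N ≈ √48,510,389 ≈ 6,964.9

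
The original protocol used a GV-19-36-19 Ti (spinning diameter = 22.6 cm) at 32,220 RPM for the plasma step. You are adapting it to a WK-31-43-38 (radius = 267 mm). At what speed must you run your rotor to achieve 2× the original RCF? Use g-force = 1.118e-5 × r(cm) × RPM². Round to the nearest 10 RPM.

≈ 29640 RPM

Original rotor: r = 22.6 / 2 = 11.3 cm
RCF_original = 1.118 × 10⁻⁵ × 11.3 × (32220)² = 1.118 × 10⁻⁵ × 11.3 × 1,038,128,400 ≈ 131,150.9 × g
Target RCF = 2 × 131,150.9 ≈ 262,301.8 × g
Your rotor: r = 267 mm = 26.7 cm
262,301.8 = 1.118 × 10⁻⁵ × 26.7 × N²
N² = 262,301.8 / (29.8506 × 10⁻⁵) = 878,715,336
N ≈ √878,715,336 ≈ 29,643.1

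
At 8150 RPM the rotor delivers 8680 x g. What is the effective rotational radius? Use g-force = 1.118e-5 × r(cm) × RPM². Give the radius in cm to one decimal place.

RCF = 1.118 × 10⁻⁵ × r × N²
8680 = 1.118 × 10⁻⁵ × r × (8150)²
r = 8680 / (1.118 × 10⁻⁵ × 66,422,500) = 8680 / 742.6036 ≈ 11.689 cm

11.7 cm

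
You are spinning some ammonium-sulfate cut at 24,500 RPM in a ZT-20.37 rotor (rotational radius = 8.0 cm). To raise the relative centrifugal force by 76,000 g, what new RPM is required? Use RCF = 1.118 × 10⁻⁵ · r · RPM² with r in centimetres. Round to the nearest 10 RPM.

≈ 38080 RPM

Current RCF = 1.118 × 10⁻⁵ × 8 × (24500)² = 1.118 × 10⁻⁵ × 8 × 600,250,000 ≈ 53,686.4 × g
Target RCF = 53,686.4 + 76,000 = 129,686.4 × g
N² = 129,686.4 / (8.944 × 10⁻⁵) = 1,449,982,111
N ≈ √1,449,982,111 ≈ 38,078.6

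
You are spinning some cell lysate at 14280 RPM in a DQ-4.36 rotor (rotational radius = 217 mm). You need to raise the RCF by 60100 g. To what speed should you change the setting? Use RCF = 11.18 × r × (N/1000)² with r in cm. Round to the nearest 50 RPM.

≈ 21250 RPM

r = 217 mm = 21.7 cm
Current RCF = 11.18 × 21.7 × (14.28)² = 11.18 × 21.7 × 203.9184 ≈ 49,471.8 × g
Target RCF = 49,471.8 + 60,100 = 109,571.8 × g
(N/1000)² = 109,571.8 / 242.606 = 451.6451
N = 1000 × √451.6451 ≈ 21,251.9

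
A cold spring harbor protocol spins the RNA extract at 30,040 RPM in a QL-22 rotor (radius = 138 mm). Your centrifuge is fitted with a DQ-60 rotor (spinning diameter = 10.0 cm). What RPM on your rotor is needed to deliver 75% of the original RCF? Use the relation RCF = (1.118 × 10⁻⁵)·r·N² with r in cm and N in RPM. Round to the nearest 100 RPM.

≈ 43200 RPM

Original rotor: r = 138 mm = 13.8 cm
RCF = 1.118 × 10⁻⁵ × r × N²
RCF_original = 1.118 × 10⁻⁵ × 13.8 × (30040)² = 1.118 × 10⁻⁵ × 13.8 × 902,401,600 ≈ 139,226.1 × g
Target RCF = 0.75 × 139,226.1 ≈ 104,419.6 × g
Your rotor: r = 10.0 / 2 = 5 cm
104,419.6 = 1.118 × 10⁻⁵ × 5 × N²
N² = 104,419.6 / (5.59 × 10⁻⁵) = 1,867,971,377
N ≈ √1,867,971,377 ≈ 43,220.0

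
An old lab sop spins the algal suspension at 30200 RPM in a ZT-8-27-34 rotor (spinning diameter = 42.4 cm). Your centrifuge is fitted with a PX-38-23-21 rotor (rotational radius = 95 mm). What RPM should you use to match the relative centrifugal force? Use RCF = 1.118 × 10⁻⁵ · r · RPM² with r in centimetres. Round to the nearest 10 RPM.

≈ 45110 RPM

Original rotor: r = 42.4 / 2 = 21.2 cm
RCF_original = 1.118 × 10⁻⁵ × 21.2 × (30200)² = 1.118 × 10⁻⁵ × 21.2 × 912,040,000 ≈ 216,168.1 × g
Your rotor: r = 95 mm = 9.5 cm
216,168.1 = 1.118 × 10⁻⁵ × 9.5 × N²
N² = 216,168.1 / (10.621 × 10⁻⁵) = 2,035,289,521
N ≈ √2,035,289,521 ≈ 45,114.2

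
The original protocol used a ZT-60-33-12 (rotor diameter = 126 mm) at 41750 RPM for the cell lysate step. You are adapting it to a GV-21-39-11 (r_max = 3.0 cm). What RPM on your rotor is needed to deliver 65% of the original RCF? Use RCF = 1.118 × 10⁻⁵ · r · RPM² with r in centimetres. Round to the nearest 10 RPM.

Original rotor: r = 126 mm / 2 = 63 mm = 6.3 cm
RCF_original = 1.118 × 10⁻⁵ × 6.3 × (41750)² = 1.118 × 10⁻⁵ × 6.3 × 1,743,062,500 ≈ 122,770.9 × g
Target RCF = 0.65 × 122,770.9 ≈ 79,801.1 × g
79,801.1 = 1.118 × 10⁻⁵ × 3 × N²
N² = 79,801.1 / (3.354 × 10⁻⁵) = 2,379,281,455
N ≈ √2,379,281,455 ≈ 48,777.9

≈ 48780 RPM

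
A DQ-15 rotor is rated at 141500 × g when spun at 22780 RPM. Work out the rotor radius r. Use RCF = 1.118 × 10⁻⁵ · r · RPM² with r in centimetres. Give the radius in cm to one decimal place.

24.4 cm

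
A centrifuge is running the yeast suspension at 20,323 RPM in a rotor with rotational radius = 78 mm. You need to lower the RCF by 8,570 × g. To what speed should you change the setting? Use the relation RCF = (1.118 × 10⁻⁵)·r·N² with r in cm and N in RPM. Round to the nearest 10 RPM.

17740 RPM

r = 78 mm = 7.8 cm
Current RCF = 1.118 × 10⁻⁵ × 7.8 × (20323)² = 1.118 × 10⁻⁵ × 7.8 × 413,024,329 ≈ 36,017.4 × g
Target RCF = 36,017.4 − 8,570 = 27,447.4 × g
N² = 27,447.4 / (8.7204 × 10⁻⁵) = 314,749,323
N ≈ √314,749,323 ≈ 17,741.2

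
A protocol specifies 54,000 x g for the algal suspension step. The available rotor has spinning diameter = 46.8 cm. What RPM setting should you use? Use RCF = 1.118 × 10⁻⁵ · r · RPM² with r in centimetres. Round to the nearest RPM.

14367 RPM

r = 46.8 / 2 = 23.4 cm
54,000 = 1.118 × 10⁻⁵ × 23.4 × N²
N² = 54,000 / (26.1612 × 10⁻⁵) = 206,412,550
N ≈ √206,412,550 ≈ 14,367.1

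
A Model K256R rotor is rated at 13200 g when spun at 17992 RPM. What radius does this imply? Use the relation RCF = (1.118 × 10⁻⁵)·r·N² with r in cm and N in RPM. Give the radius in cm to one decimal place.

≈ 3.6 cm

13200 = 1.118 × 10⁻⁵ × r × (17992)²
r = 13200 / (1.118 × 10⁻⁵ × 323,712,064) = 13200 / 3619.101 ≈ 3.647 cm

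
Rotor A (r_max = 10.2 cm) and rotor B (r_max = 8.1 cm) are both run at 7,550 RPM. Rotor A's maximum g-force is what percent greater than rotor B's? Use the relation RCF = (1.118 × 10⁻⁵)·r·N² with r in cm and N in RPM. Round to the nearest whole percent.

At equal RPM, RCF scales linearly with r: ratio = 10.2 / 8.1 = 1.2593.
So rotor A delivers 25.9% more g-force.

26%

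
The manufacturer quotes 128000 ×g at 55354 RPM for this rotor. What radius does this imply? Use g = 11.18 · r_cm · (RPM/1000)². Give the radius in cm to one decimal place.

RCF = 11.18 × r × (N/1000)²
128000 = 11.18 × r × (55.354)²
r = 128000 / (11.18 × 3064.065316) = 128000 / 34256.25 ≈ 3.737 cm

≈ 3.7 cm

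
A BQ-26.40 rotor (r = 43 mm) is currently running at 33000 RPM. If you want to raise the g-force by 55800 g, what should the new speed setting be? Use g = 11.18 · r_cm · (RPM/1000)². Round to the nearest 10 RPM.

47430 RPM

r = 43 mm = 4.3 cm
Current RCF = 11.18 × 4.3 × (33)² = 11.18 × 4.3 × 1,089 ≈ 52,352.6 × g
Target RCF = 52,352.6 + 55,800 = 108,152.6 × g
(N/1000)² = 108,152.6 / 48.074 = 2249.711
N = 1000 × √2249.711 ≈ 47,431.1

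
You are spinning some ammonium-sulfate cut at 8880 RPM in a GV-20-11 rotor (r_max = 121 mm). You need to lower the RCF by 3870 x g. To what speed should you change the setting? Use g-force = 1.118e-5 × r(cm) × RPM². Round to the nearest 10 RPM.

≈ 7090 RPM

r = 121 mm = 12.1 cm
Current RCF = 1.118 × 10⁻⁵ × 12.1 × (8880)² = 1.118 × 10⁻⁵ × 12.1 × 78,854,400 ≈ 10,667.3 × g
Target RCF = 10,667.3 − 3,870 = 6,797.3 × g
N² = 6,797.3 / (13.5278 × 10⁻⁵) = 50,246,899
N ≈ √50,246,899 ≈ 7,088.5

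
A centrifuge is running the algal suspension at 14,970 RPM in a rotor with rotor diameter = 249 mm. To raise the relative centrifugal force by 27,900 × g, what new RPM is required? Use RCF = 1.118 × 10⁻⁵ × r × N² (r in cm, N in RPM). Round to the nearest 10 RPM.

r = 249 mm / 2 = 124.5 mm = 12.45 cm
Current RCF = 1.118 × 10⁻⁵ × 12.45 × (14970)² = 1.118 × 10⁻⁵ × 12.45 × 224,100,900 ≈ 31,192.8 × g
Target RCF = 31,192.8 + 27,900 = 59,092.8 × g
N² = 59,092.8 / (13.9191 × 10⁻⁵) = 424,544,690
N ≈ √424,544,690 ≈ 20,604.5

20600 RPM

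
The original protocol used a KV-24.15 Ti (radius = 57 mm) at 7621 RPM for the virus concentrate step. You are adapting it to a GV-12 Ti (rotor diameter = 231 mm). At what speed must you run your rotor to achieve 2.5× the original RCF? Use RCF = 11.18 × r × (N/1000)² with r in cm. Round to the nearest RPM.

8465 RPM

Original rotor: r = 57 mm = 5.7 cm
RCF_original = 11.18 × 5.7 × (7.621)² = 11.18 × 5.7 × 58.079641 ≈ 3,701.2 × g
Target RCF = 2.5 × 3,701.2 ≈ 9,253 × g
Your rotor: r = 231 mm / 2 = 115.5 mm = 11.55 cm
9,253 = 11.18 × 11.55 × (N/1000)²
(N/1000)² = 9,253 / 129.129 = 71.65703
N = 1000 × √71.65703 ≈ 8,465.0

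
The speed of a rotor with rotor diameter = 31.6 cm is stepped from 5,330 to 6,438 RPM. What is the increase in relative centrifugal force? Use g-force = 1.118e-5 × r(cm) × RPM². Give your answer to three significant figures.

≈ 2300 ×g

r = 31.6 / 2 = 15.8 cm
RCF₁ = 1.118 × 10⁻⁵ × 15.8 × (5330)² = 1.118 × 10⁻⁵ × 15.8 × 28,408,900 ≈ 5,018.3 × g
RCF₂ = 1.118 × 10⁻⁵ × 15.8 × (6438)² = 1.118 × 10⁻⁵ × 15.8 × 41,447,844 ≈ 7,321.5 × g
Increase = 7,321.5 − 5,018.3 = 2,303.2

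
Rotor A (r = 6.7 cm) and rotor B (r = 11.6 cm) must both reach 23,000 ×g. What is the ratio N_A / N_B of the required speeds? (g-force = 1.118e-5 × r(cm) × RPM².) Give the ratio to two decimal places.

1.32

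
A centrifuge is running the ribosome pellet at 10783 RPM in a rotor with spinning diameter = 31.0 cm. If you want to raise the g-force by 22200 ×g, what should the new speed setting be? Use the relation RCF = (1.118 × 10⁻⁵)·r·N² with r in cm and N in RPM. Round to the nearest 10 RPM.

≈ 15630 RPM

r = 31.0 / 2 = 15.5 cm
Current RCF = 1.118 × 10⁻⁵ × 15.5 × (10783)² = 1.118 × 10⁻⁵ × 15.5 × 116,273,089 ≈ 20,149 × g
Target RCF = 20,149 + 22,200 = 42,349 × g
N² = 42,349 / (17.329 × 10⁻⁵) = 244,382,249
N ≈ √244,382,249 ≈ 15,632.7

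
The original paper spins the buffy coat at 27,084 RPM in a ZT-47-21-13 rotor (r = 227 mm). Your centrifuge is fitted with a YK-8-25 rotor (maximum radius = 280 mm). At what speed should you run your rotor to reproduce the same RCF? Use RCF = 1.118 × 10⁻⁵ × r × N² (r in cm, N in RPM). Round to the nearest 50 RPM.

24400 RPM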